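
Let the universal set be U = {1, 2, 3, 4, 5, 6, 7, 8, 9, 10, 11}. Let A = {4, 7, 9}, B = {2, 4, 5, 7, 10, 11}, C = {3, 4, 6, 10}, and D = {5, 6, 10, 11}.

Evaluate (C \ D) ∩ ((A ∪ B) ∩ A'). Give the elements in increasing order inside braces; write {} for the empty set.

{}

C \ D = {3, 4}
A ∪ B = {2, 4, 5, 7, 9, 10, 11}
A' = {1, 2, 3, 5, 6, 8, 10, 11}
(A ∪ B) ∩ A' = {2, 5, 10, 11}
(C \ D) ∩ ((A ∪ B) ∩ A') = {}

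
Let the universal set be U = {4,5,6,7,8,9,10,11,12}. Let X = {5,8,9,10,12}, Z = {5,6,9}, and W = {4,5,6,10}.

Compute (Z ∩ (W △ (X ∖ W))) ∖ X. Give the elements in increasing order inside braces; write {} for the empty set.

{6}

X ∖ W = {8,9,12}
W △ (X ∖ W) = {4,5,6,8,9,10,12}
Z ∩ (W △ (X ∖ W)) = {5,6,9}
(Z ∩ (W △ (X ∖ W))) ∖ X = {6}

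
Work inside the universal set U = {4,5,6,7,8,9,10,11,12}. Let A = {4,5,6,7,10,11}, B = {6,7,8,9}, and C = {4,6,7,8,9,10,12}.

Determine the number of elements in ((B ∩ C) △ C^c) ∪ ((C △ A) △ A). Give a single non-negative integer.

B ∩ C = {6,7,8,9}
C^c = {5,11}
(B ∩ C) △ C^c = {5,6,7,8,9,11}
C △ A = {5,8,9,11,12}
(C △ A) △ A = {4,6,7,8,9,10,12}
((B ∩ C) △ C^c) ∪ ((C △ A) △ A) = {4,5,6,7,8,9,10,11,12}
|((B ∩ C) △ C^c) ∪ ((C △ A) △ A)| = 9

9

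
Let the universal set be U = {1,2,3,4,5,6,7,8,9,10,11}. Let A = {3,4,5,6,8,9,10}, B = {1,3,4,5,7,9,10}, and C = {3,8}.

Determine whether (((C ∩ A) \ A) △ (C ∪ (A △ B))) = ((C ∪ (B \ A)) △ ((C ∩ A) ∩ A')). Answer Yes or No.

C ∩ A = {3,8}
(C ∩ A) \ A = {}
A △ B = {1,6,7,8}
C ∪ (A △ B) = {1,3,6,7,8}
((C ∩ A) \ A) △ (C ∪ (A △ B)) = {1,3,6,7,8}
B \ A = {1,7}
C ∪ (B \ A) = {1,3,7,8}
A' = {1,2,7,11}
(C ∩ A) ∩ A' = {}
(C ∪ (B \ A)) △ ((C ∩ A) ∩ A') = {1,3,7,8}
6 ∈ ((C ∩ A) \ A) △ (C ∪ (A △ B)) but 6 ∉ (C ∪ (B \ A)) △ ((C ∩ A) ∩ A'), so they differ.

No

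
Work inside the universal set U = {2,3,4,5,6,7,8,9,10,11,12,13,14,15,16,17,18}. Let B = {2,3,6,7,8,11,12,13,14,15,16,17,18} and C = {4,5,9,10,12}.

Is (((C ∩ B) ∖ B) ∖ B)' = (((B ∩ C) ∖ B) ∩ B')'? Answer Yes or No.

C ∩ B = {12}
(C ∩ B) ∖ B = {}
((C ∩ B) ∖ B) ∖ B = {}
(((C ∩ B) ∖ B) ∖ B)' = {2,3,4,5,6,7,8,9,10,11,12,13,14,15,16,17,18}
B ∩ C = {12}
(B ∩ C) ∖ B = {}
B' = {4,5,9,10}
((B ∩ C) ∖ B) ∩ B' = {}
(((B ∩ C) ∖ B) ∩ B')' = {2,3,4,5,6,7,8,9,10,11,12,13,14,15,16,17,18}
Both equal {2,3,4,5,6,7,8,9,10,11,12,13,14,15,16,17,18}, so (((C ∩ B) ∖ B) ∖ B)' = (((B ∩ C) ∖ B) ∩ B')'.

Yes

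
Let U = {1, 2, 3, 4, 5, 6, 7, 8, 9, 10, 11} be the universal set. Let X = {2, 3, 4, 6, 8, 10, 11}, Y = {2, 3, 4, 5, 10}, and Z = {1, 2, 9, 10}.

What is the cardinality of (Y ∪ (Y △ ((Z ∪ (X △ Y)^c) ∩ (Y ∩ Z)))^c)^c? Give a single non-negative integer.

X △ Y = {5, 6, 8, 11}
(X △ Y)^c = {1, 2, 3, 4, 7, 9, 10}
Z ∪ (X △ Y)^c = {1, 2, 3, 4, 7, 9, 10}
Y ∩ Z = {2, 10}
(Z ∪ (X △ Y)^c) ∩ (Y ∩ Z) = {2, 10}
Y △ ((Z ∪ (X △ Y)^c) ∩ (Y ∩ Z)) = {3, 4, 5}
(Y △ ((Z ∪ (X △ Y)^c) ∩ (Y ∩ Z)))^c = {1, 2, 6, 7, 8, 9, 10, 11}
Y ∪ (Y △ ((Z ∪ (X △ Y)^c) ∩ (Y ∩ Z)))^c = {1, 2, 3, 4, 5, 6, 7, 8, 9, 10, 11}
(Y ∪ (Y △ ((Z ∪ (X △ Y)^c) ∩ (Y ∩ Z)))^c)^c = {}
|(Y ∪ (Y △ ((Z ∪ (X △ Y)^c) ∩ (Y ∩ Z)))^c)^c| = 0

0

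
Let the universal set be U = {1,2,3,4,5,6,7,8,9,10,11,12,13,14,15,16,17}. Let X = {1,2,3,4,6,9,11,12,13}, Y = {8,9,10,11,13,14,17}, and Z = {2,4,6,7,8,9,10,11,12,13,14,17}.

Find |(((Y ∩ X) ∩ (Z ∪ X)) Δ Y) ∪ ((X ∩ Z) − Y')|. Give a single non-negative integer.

7

Y ∩ X = {9,11,13}
Z ∪ X = {1,2,3,4,6,7,8,9,10,11,12,13,14,17}
(Y ∩ X) ∩ (Z ∪ X) = {9,11,13}
((Y ∩ X) ∩ (Z ∪ X)) Δ Y = {8,10,14,17}
X ∩ Z = {2,4,6,9,11,12,13}
Y' = {1,2,3,4,5,6,7,12,15,16}
(X ∩ Z) − Y' = {9,11,13}
(((Y ∩ X) ∩ (Z ∪ X)) Δ Y) ∪ ((X ∩ Z) − Y') = {8,9,10,11,13,14,17}
|(((Y ∩ X) ∩ (Z ∪ X)) Δ Y) ∪ ((X ∩ Z) − Y')| = 7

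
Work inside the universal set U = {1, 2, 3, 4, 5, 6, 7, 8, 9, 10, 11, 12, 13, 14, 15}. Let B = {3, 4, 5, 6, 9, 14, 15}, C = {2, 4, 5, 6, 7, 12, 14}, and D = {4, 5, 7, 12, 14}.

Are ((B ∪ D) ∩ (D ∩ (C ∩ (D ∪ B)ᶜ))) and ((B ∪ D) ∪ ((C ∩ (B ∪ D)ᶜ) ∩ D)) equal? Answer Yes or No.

No

B ∪ D = {3, 4, 5, 6, 7, 9, 12, 14, 15}
D ∪ B = {3, 4, 5, 6, 7, 9, 12, 14, 15}
(D ∪ B)ᶜ = {1, 2, 8, 10, 11, 13}
C ∩ (D ∪ B)ᶜ = {2}
D ∩ (C ∩ (D ∪ B)ᶜ) = {}
(B ∪ D) ∩ (D ∩ (C ∩ (D ∪ B)ᶜ)) = {}
(B ∪ D)ᶜ = {1, 2, 8, 10, 11, 13}
C ∩ (B ∪ D)ᶜ = {2}
(C ∩ (B ∪ D)ᶜ) ∩ D = {}
(B ∪ D) ∪ ((C ∩ (B ∪ D)ᶜ) ∩ D) = {3, 4, 5, 6, 7, 9, 12, 14, 15}
3 ∈ (B ∪ D) ∪ ((C ∩ (B ∪ D)ᶜ) ∩ D) but 3 ∉ (B ∪ D) ∩ (D ∩ (C ∩ (D ∪ B)ᶜ)), so they differ.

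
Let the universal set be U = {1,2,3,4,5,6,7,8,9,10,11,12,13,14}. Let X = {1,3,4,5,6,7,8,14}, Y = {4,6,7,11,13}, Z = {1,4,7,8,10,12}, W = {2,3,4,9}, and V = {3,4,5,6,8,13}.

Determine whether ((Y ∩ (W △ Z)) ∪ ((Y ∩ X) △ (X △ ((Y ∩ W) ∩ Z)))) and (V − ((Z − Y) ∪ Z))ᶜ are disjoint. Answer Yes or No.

W △ Z = {1,2,3,7,8,9,10,12}
Y ∩ (W △ Z) = {7}
Y ∩ X = {4,6,7}
Y ∩ W = {4}
(Y ∩ W) ∩ Z = {4}
X △ ((Y ∩ W) ∩ Z) = {1,3,5,6,7,8,14}
(Y ∩ X) △ (X △ ((Y ∩ W) ∩ Z)) = {1,3,4,5,8,14}
(Y ∩ (W △ Z)) ∪ ((Y ∩ X) △ (X △ ((Y ∩ W) ∩ Z))) = {1,3,4,5,7,8,14}
Z − Y = {1,8,10,12}
(Z − Y) ∪ Z = {1,4,7,8,10,12}
V − ((Z − Y) ∪ Z) = {3,5,6,13}
(V − ((Z − Y) ∪ Z))ᶜ = {1,2,4,7,8,9,10,11,12,14}
1 lies in both, so they are not disjoint.

No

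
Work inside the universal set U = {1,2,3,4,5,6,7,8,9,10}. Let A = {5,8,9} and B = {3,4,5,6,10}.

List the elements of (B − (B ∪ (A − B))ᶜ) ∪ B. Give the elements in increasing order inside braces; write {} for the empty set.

A − B = {8,9}
B ∪ (A − B) = {3,4,5,6,8,9,10}
(B ∪ (A − B))ᶜ = {1,2,7}
B − (B ∪ (A − B))ᶜ = {3,4,5,6,10}
(B − (B ∪ (A − B))ᶜ) ∪ B = {3,4,5,6,10}

{3,4,5,6,10}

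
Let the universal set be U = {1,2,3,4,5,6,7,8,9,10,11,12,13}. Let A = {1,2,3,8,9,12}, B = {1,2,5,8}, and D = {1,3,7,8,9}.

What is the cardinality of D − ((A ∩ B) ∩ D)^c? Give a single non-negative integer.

A ∩ B = {1,2,8}
(A ∩ B) ∩ D = {1,8}
((A ∩ B) ∩ D)^c = {2,3,4,5,6,7,9,10,11,12,13}
D − ((A ∩ B) ∩ D)^c = {1,8}
|D − ((A ∩ B) ∩ D)^c| = 2

2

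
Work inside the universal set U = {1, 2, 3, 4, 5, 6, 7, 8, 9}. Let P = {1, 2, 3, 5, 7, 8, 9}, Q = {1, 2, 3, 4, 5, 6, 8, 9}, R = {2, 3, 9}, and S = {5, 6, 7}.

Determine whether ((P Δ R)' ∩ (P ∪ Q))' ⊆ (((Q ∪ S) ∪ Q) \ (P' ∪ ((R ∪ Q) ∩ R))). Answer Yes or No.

P Δ R = {1, 5, 7, 8}
(P Δ R)' = {2, 3, 4, 6, 9}
P ∪ Q = {1, 2, 3, 4, 5, 6, 7, 8, 9}
(P Δ R)' ∩ (P ∪ Q) = {2, 3, 4, 6, 9}
((P Δ R)' ∩ (P ∪ Q))' = {1, 5, 7, 8}
Q ∪ S = {1, 2, 3, 4, 5, 6, 7, 8, 9}
(Q ∪ S) ∪ Q = {1, 2, 3, 4, 5, 6, 7, 8, 9}
P' = {4, 6}
R ∪ Q = {1, 2, 3, 4, 5, 6, 8, 9}
(R ∪ Q) ∩ R = {2, 3, 9}
P' ∪ ((R ∪ Q) ∩ R) = {2, 3, 4, 6, 9}
((Q ∪ S) ∪ Q) \ (P' ∪ ((R ∪ Q) ∩ R)) = {1, 5, 7, 8}
Every element of {1, 5, 7, 8} is in {1, 5, 7, 8}, so ((P Δ R)' ∩ (P ∪ Q))' ⊆ ((Q ∪ S) ∪ Q) \ (P' ∪ ((R ∪ Q) ∩ R)).

Yes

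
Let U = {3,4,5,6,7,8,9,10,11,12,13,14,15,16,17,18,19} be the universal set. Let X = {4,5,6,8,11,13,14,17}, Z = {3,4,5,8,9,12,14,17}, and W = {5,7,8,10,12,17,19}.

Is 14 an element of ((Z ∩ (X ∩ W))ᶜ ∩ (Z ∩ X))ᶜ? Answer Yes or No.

No

14 ∈ X and 14 ∉ W, so 14 ∉ X ∩ W
14 ∈ Z and 14 ∉ (X ∩ W), so 14 ∉ Z ∩ (X ∩ W)
14 ∈ (Z ∩ (X ∩ W))ᶜ since 14 ∉ (Z ∩ (X ∩ W))
14 ∈ Z and 14 ∈ X, so 14 ∈ Z ∩ X
14 ∈ (Z ∩ (X ∩ W))ᶜ and 14 ∈ (Z ∩ X), so 14 ∈ (Z ∩ (X ∩ W))ᶜ ∩ (Z ∩ X)
14 ∉ ((Z ∩ (X ∩ W))ᶜ ∩ (Z ∩ X))ᶜ since 14 ∈ ((Z ∩ (X ∩ W))ᶜ ∩ (Z ∩ X))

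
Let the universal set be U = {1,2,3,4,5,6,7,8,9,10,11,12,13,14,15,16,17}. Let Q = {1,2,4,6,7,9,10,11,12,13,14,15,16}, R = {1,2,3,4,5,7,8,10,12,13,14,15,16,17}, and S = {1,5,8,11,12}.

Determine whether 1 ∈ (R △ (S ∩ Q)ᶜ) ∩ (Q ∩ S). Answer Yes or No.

1 ∈ S and 1 ∈ Q, so 1 ∈ S ∩ Q
1 ∉ (S ∩ Q)ᶜ since 1 ∈ (S ∩ Q)
1 ∈ R and 1 ∉ (S ∩ Q)ᶜ, so 1 ∈ R △ (S ∩ Q)ᶜ
1 ∈ Q and 1 ∈ S, so 1 ∈ Q ∩ S
1 ∈ (R △ (S ∩ Q)ᶜ) and 1 ∈ (Q ∩ S), so 1 ∈ (R △ (S ∩ Q)ᶜ) ∩ (Q ∩ S)

Yes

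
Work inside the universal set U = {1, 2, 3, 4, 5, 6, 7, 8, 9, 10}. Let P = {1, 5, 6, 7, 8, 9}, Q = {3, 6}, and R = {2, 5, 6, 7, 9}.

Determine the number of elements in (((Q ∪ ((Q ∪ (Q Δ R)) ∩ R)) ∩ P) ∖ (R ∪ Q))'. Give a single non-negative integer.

Q Δ R = {2, 3, 5, 7, 9}
Q ∪ (Q Δ R) = {2, 3, 5, 6, 7, 9}
(Q ∪ (Q Δ R)) ∩ R = {2, 5, 6, 7, 9}
Q ∪ ((Q ∪ (Q Δ R)) ∩ R) = {2, 3, 5, 6, 7, 9}
(Q ∪ ((Q ∪ (Q Δ R)) ∩ R)) ∩ P = {5, 6, 7, 9}
R ∪ Q = {2, 3, 5, 6, 7, 9}
((Q ∪ ((Q ∪ (Q Δ R)) ∩ R)) ∩ P) ∖ (R ∪ Q) = {}
(((Q ∪ ((Q ∪ (Q Δ R)) ∩ R)) ∩ P) ∖ (R ∪ Q))' = {1, 2, 3, 4, 5, 6, 7, 8, 9, 10}
|(((Q ∪ ((Q ∪ (Q Δ R)) ∩ R)) ∩ P) ∖ (R ∪ Q))'| = 10

10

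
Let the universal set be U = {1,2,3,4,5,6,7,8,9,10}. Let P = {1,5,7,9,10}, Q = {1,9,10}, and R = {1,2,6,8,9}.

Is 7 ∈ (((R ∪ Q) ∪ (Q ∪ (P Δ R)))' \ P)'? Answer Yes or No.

Yes

7 ∉ R and 7 ∉ Q, so 7 ∉ R ∪ Q
7 ∈ P and 7 ∉ R, so 7 ∈ P Δ R
7 ∉ Q and 7 ∈ (P Δ R), so 7 ∈ Q ∪ (P Δ R)
7 ∉ (R ∪ Q) and 7 ∈ (Q ∪ (P Δ R)), so 7 ∈ (R ∪ Q) ∪ (Q ∪ (P Δ R))
7 ∉ ((R ∪ Q) ∪ (Q ∪ (P Δ R)))' since 7 ∈ ((R ∪ Q) ∪ (Q ∪ (P Δ R)))
7 ∉ ((R ∪ Q) ∪ (Q ∪ (P Δ R)))' and 7 ∈ P, so 7 ∉ ((R ∪ Q) ∪ (Q ∪ (P Δ R)))' \ P
7 ∈ (((R ∪ Q) ∪ (Q ∪ (P Δ R)))' \ P)' since 7 ∉ (((R ∪ Q) ∪ (Q ∪ (P Δ R)))' \ P)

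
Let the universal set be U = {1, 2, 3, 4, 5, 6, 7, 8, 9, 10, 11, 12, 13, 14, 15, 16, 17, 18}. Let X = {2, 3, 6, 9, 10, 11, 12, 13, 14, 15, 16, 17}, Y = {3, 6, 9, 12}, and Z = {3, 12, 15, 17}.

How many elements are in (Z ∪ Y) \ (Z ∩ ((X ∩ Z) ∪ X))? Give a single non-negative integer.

2

Z ∪ Y = {3, 6, 9, 12, 15, 17}
X ∩ Z = {3, 12, 15, 17}
(X ∩ Z) ∪ X = {2, 3, 6, 9, 10, 11, 12, 13, 14, 15, 16, 17}
Z ∩ ((X ∩ Z) ∪ X) = {3, 12, 15, 17}
(Z ∪ Y) \ (Z ∩ ((X ∩ Z) ∪ X)) = {6, 9}
|(Z ∪ Y) \ (Z ∩ ((X ∩ Z) ∪ X))| = 2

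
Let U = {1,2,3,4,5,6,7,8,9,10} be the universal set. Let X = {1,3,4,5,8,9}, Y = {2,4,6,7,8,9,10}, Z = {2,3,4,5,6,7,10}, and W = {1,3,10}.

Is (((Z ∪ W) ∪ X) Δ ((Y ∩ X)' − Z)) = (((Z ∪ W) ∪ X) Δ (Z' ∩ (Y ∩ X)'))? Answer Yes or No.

Z ∪ W = {1,2,3,4,5,6,7,10}
(Z ∪ W) ∪ X = {1,2,3,4,5,6,7,8,9,10}
Y ∩ X = {4,8,9}
(Y ∩ X)' = {1,2,3,5,6,7,10}
(Y ∩ X)' − Z = {1}
((Z ∪ W) ∪ X) Δ ((Y ∩ X)' − Z) = {2,3,4,5,6,7,8,9,10}
Z' = {1,8,9}
Z' ∩ (Y ∩ X)' = {1}
((Z ∪ W) ∪ X) Δ (Z' ∩ (Y ∩ X)') = {2,3,4,5,6,7,8,9,10}
Both equal {2,3,4,5,6,7,8,9,10}, so ((Z ∪ W) ∪ X) Δ ((Y ∩ X)' − Z) = ((Z ∪ W) ∪ X) Δ (Z' ∩ (Y ∩ X)').

Yes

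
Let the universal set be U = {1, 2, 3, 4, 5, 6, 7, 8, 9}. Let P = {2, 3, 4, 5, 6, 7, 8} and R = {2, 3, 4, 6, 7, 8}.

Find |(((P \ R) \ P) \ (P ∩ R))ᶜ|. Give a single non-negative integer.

9

P \ R = {5}
(P \ R) \ P = {}
P ∩ R = {2, 3, 4, 6, 7, 8}
((P \ R) \ P) \ (P ∩ R) = {}
(((P \ R) \ P) \ (P ∩ R))ᶜ = {1, 2, 3, 4, 5, 6, 7, 8, 9}
|(((P \ R) \ P) \ (P ∩ R))ᶜ| = 9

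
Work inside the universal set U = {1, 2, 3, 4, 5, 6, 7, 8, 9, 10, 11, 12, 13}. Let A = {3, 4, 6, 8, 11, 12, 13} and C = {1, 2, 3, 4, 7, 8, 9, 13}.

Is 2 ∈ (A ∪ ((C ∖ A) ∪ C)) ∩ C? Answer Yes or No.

2 ∈ C and 2 ∉ A, so 2 ∈ C ∖ A
2 ∈ (C ∖ A) and 2 ∈ C, so 2 ∈ (C ∖ A) ∪ C
2 ∉ A and 2 ∈ ((C ∖ A) ∪ C), so 2 ∈ A ∪ ((C ∖ A) ∪ C)
2 ∈ (A ∪ ((C ∖ A) ∪ C)) and 2 ∈ C, so 2 ∈ (A ∪ ((C ∖ A) ∪ C)) ∩ C

Yes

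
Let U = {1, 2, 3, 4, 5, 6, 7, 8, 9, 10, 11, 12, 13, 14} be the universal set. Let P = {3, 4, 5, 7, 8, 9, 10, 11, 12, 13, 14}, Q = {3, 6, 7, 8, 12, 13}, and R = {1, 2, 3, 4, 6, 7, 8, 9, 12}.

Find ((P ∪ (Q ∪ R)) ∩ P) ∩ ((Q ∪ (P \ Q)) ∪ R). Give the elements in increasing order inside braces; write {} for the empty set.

Q ∪ R = {1, 2, 3, 4, 6, 7, 8, 9, 12, 13}
P ∪ (Q ∪ R) = {1, 2, 3, 4, 5, 6, 7, 8, 9, 10, 11, 12, 13, 14}
(P ∪ (Q ∪ R)) ∩ P = {3, 4, 5, 7, 8, 9, 10, 11, 12, 13, 14}
P \ Q = {4, 5, 9, 10, 11, 14}
Q ∪ (P \ Q) = {3, 4, 5, 6, 7, 8, 9, 10, 11, 12, 13, 14}
(Q ∪ (P \ Q)) ∪ R = {1, 2, 3, 4, 5, 6, 7, 8, 9, 10, 11, 12, 13, 14}
((P ∪ (Q ∪ R)) ∩ P) ∩ ((Q ∪ (P \ Q)) ∪ R) = {3, 4, 5, 7, 8, 9, 10, 11, 12, 13, 14}

{3, 4, 5, 7, 8, 9, 10, 11, 12, 13, 14}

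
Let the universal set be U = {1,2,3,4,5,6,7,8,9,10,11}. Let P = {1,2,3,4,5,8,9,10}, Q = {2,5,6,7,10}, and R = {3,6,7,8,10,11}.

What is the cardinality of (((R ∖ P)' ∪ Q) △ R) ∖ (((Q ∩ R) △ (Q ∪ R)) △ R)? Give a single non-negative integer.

4

R ∖ P = {6,7,11}
(R ∖ P)' = {1,2,3,4,5,8,9,10}
(R ∖ P)' ∪ Q = {1,2,3,4,5,6,7,8,9,10}
((R ∖ P)' ∪ Q) △ R = {1,2,4,5,9,11}
Q ∩ R = {6,7,10}
Q ∪ R = {2,3,5,6,7,8,10,11}
(Q ∩ R) △ (Q ∪ R) = {2,3,5,8,11}
((Q ∩ R) △ (Q ∪ R)) △ R = {2,5,6,7,10}
(((R ∖ P)' ∪ Q) △ R) ∖ (((Q ∩ R) △ (Q ∪ R)) △ R) = {1,4,9,11}
|(((R ∖ P)' ∪ Q) △ R) ∖ (((Q ∩ R) △ (Q ∪ R)) △ R)| = 4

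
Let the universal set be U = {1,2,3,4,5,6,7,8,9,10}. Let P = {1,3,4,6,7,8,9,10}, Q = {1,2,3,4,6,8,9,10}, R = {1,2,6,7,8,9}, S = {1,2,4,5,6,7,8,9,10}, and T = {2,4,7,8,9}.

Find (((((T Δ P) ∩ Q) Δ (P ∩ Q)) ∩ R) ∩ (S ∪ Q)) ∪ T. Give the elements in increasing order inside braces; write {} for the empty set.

{2,4,7,8,9}

T Δ P = {1,2,3,6,10}
(T Δ P) ∩ Q = {1,2,3,6,10}
P ∩ Q = {1,3,4,6,8,9,10}
((T Δ P) ∩ Q) Δ (P ∩ Q) = {2,4,8,9}
(((T Δ P) ∩ Q) Δ (P ∩ Q)) ∩ R = {2,8,9}
S ∪ Q = {1,2,3,4,5,6,7,8,9,10}
((((T Δ P) ∩ Q) Δ (P ∩ Q)) ∩ R) ∩ (S ∪ Q) = {2,8,9}
(((((T Δ P) ∩ Q) Δ (P ∩ Q)) ∩ R) ∩ (S ∪ Q)) ∪ T = {2,4,7,8,9}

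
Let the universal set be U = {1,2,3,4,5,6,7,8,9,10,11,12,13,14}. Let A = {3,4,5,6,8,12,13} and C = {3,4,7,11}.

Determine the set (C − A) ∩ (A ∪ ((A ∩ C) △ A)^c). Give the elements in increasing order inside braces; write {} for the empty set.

{7,11}

C − A = {7,11}
A ∩ C = {3,4}
(A ∩ C) △ A = {5,6,8,12,13}
((A ∩ C) △ A)^c = {1,2,3,4,7,9,10,11,14}
A ∪ ((A ∩ C) △ A)^c = {1,2,3,4,5,6,7,8,9,10,11,12,13,14}
(C − A) ∩ (A ∪ ((A ∩ C) △ A)^c) = {7,11}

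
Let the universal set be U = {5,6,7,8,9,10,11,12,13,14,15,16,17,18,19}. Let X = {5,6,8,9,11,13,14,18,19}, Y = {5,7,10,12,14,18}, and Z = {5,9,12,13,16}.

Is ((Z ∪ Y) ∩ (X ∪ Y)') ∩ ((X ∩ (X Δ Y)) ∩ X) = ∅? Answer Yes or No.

Yes

Z ∪ Y = {5,7,9,10,12,13,14,16,18}
X ∪ Y = {5,6,7,8,9,10,11,12,13,14,18,19}
(X ∪ Y)' = {15,16,17}
(Z ∪ Y) ∩ (X ∪ Y)' = {16}
X Δ Y = {6,7,8,9,10,11,12,13,19}
X ∩ (X Δ Y) = {6,8,9,11,13,19}
(X ∩ (X Δ Y)) ∩ X = {6,8,9,11,13,19}
{16} and {6,8,9,11,13,19} share no elements.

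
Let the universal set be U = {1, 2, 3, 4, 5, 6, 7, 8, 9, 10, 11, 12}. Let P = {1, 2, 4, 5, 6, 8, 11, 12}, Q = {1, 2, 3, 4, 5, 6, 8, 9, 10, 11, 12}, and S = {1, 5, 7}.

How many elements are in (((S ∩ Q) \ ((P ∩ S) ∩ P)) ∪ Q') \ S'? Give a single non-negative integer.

S ∩ Q = {1, 5}
P ∩ S = {1, 5}
(P ∩ S) ∩ P = {1, 5}
(S ∩ Q) \ ((P ∩ S) ∩ P) = {}
Q' = {7}
((S ∩ Q) \ ((P ∩ S) ∩ P)) ∪ Q' = {7}
S' = {2, 3, 4, 6, 8, 9, 10, 11, 12}
(((S ∩ Q) \ ((P ∩ S) ∩ P)) ∪ Q') \ S' = {7}
|(((S ∩ Q) \ ((P ∩ S) ∩ P)) ∪ Q') \ S'| = 1

1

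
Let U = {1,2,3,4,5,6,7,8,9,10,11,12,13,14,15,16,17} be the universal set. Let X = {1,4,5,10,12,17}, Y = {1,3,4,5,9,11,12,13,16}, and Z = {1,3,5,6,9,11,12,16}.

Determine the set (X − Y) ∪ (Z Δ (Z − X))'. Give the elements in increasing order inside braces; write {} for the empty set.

X − Y = {10,17}
Z − X = {3,6,9,11,16}
Z Δ (Z − X) = {1,5,12}
(Z Δ (Z − X))' = {2,3,4,6,7,8,9,10,11,13,14,15,16,17}
(X − Y) ∪ (Z Δ (Z − X))' = {2,3,4,6,7,8,9,10,11,13,14,15,16,17}

{2,3,4,6,7,8,9,10,11,13,14,15,16,17}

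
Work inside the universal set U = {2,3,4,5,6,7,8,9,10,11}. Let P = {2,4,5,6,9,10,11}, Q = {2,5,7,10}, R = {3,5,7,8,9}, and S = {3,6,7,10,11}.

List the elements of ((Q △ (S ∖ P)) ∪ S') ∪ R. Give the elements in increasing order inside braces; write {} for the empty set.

S ∖ P = {3,7}
Q △ (S ∖ P) = {2,3,5,10}
S' = {2,4,5,8,9}
(Q △ (S ∖ P)) ∪ S' = {2,3,4,5,8,9,10}
((Q △ (S ∖ P)) ∪ S') ∪ R = {2,3,4,5,7,8,9,10}

{2,3,4,5,7,8,9,10}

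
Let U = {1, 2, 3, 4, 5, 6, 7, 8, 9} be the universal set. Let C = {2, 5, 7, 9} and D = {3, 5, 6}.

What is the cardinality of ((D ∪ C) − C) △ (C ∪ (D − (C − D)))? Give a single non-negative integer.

D ∪ C = {2, 3, 5, 6, 7, 9}
(D ∪ C) − C = {3, 6}
C − D = {2, 7, 9}
D − (C − D) = {3, 5, 6}
C ∪ (D − (C − D)) = {2, 3, 5, 6, 7, 9}
((D ∪ C) − C) △ (C ∪ (D − (C − D))) = {2, 5, 7, 9}
|((D ∪ C) − C) △ (C ∪ (D − (C − D)))| = 4

4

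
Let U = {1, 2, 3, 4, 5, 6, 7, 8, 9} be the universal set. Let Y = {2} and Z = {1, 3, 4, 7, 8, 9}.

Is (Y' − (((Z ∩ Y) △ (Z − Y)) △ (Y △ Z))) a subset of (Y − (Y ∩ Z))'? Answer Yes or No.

Y' = {1, 3, 4, 5, 6, 7, 8, 9}
Z ∩ Y = {}
Z − Y = {1, 3, 4, 7, 8, 9}
(Z ∩ Y) △ (Z − Y) = {1, 3, 4, 7, 8, 9}
Y △ Z = {1, 2, 3, 4, 7, 8, 9}
((Z ∩ Y) △ (Z − Y)) △ (Y △ Z) = {2}
Y' − (((Z ∩ Y) △ (Z − Y)) △ (Y △ Z)) = {1, 3, 4, 5, 6, 7, 8, 9}
Y ∩ Z = {}
Y − (Y ∩ Z) = {2}
(Y − (Y ∩ Z))' = {1, 3, 4, 5, 6, 7, 8, 9}
Every element of {1, 3, 4, 5, 6, 7, 8, 9} is in {1, 3, 4, 5, 6, 7, 8, 9}, so Y' − (((Z ∩ Y) △ (Z − Y)) △ (Y △ Z)) ⊆ (Y − (Y ∩ Z))'.

Yes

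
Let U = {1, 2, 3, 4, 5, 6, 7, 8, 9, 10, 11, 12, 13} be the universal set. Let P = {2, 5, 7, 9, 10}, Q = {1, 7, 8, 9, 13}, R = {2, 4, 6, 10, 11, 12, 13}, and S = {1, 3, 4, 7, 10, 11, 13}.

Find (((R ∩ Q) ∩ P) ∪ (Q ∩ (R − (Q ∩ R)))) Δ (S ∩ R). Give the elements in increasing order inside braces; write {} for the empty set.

R ∩ Q = {13}
(R ∩ Q) ∩ P = {}
Q ∩ R = {13}
R − (Q ∩ R) = {2, 4, 6, 10, 11, 12}
Q ∩ (R − (Q ∩ R)) = {}
((R ∩ Q) ∩ P) ∪ (Q ∩ (R − (Q ∩ R))) = {}
S ∩ R = {4, 10, 11, 13}
(((R ∩ Q) ∩ P) ∪ (Q ∩ (R − (Q ∩ R)))) Δ (S ∩ R) = {4, 10, 11, 13}

{4, 10, 11, 13}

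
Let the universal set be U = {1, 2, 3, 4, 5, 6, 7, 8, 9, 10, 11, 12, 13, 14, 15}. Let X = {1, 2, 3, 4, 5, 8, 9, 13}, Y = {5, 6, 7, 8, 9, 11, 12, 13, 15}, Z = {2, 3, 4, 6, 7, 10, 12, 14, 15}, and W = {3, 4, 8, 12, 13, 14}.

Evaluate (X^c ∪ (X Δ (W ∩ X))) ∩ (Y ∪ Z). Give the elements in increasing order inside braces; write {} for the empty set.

X^c = {6, 7, 10, 11, 12, 14, 15}
W ∩ X = {3, 4, 8, 13}
X Δ (W ∩ X) = {1, 2, 5, 9}
X^c ∪ (X Δ (W ∩ X)) = {1, 2, 5, 6, 7, 9, 10, 11, 12, 14, 15}
Y ∪ Z = {2, 3, 4, 5, 6, 7, 8, 9, 10, 11, 12, 13, 14, 15}
(X^c ∪ (X Δ (W ∩ X))) ∩ (Y ∪ Z) = {2, 5, 6, 7, 9, 10, 11, 12, 14, 15}

{2, 5, 6, 7, 9, 10, 11, 12, 14, 15}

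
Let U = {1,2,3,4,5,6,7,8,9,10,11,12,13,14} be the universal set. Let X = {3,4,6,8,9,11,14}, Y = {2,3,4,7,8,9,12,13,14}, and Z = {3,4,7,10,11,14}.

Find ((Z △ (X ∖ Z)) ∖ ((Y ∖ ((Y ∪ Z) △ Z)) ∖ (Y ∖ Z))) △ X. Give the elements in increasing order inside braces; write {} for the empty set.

{3,4,10,14}

X ∖ Z = {6,8,9}
Z △ (X ∖ Z) = {3,4,6,7,8,9,10,11,14}
Y ∪ Z = {2,3,4,7,8,9,10,11,12,13,14}
(Y ∪ Z) △ Z = {2,8,9,12,13}
Y ∖ ((Y ∪ Z) △ Z) = {3,4,7,14}
Y ∖ Z = {2,8,9,12,13}
(Y ∖ ((Y ∪ Z) △ Z)) ∖ (Y ∖ Z) = {3,4,7,14}
(Z △ (X ∖ Z)) ∖ ((Y ∖ ((Y ∪ Z) △ Z)) ∖ (Y ∖ Z)) = {6,8,9,10,11}
((Z △ (X ∖ Z)) ∖ ((Y ∖ ((Y ∪ Z) △ Z)) ∖ (Y ∖ Z))) △ X = {3,4,10,14}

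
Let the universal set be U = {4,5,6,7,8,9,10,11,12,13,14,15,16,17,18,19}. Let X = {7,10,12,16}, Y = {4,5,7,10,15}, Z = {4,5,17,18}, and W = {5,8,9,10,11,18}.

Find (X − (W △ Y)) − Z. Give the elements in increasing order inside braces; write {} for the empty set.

{10,12,16}

W △ Y = {4,7,8,9,11,15,18}
X − (W △ Y) = {10,12,16}
(X − (W △ Y)) − Z = {10,12,16}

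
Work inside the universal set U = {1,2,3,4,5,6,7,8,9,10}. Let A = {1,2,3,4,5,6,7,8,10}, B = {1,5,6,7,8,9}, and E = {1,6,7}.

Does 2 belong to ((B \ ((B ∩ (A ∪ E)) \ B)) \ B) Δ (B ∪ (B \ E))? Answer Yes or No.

No

2 ∈ A and 2 ∉ E, so 2 ∈ A ∪ E
2 ∉ B and 2 ∈ (A ∪ E), so 2 ∉ B ∩ (A ∪ E)
2 ∉ (B ∩ (A ∪ E)) and 2 ∉ B, so 2 ∉ (B ∩ (A ∪ E)) \ B
2 ∉ B and 2 ∉ ((B ∩ (A ∪ E)) \ B), so 2 ∉ B \ ((B ∩ (A ∪ E)) \ B)
2 ∉ (B \ ((B ∩ (A ∪ E)) \ B)) and 2 ∉ B, so 2 ∉ (B \ ((B ∩ (A ∪ E)) \ B)) \ B
2 ∉ B and 2 ∉ E, so 2 ∉ B \ E
2 ∉ B and 2 ∉ (B \ E), so 2 ∉ B ∪ (B \ E)
2 ∉ ((B \ ((B ∩ (A ∪ E)) \ B)) \ B) and 2 ∉ (B ∪ (B \ E)), so 2 ∉ ((B \ ((B ∩ (A ∪ E)) \ B)) \ B) Δ (B ∪ (B \ E))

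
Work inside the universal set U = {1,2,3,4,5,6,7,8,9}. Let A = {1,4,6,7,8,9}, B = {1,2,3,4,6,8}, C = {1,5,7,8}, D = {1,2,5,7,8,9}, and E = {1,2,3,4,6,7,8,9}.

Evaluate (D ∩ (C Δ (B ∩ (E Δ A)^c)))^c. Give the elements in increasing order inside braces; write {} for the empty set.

{1,2,3,4,6,8,9}

E Δ A = {2,3}
(E Δ A)^c = {1,4,5,6,7,8,9}
B ∩ (E Δ A)^c = {1,4,6,8}
C Δ (B ∩ (E Δ A)^c) = {4,5,6,7}
D ∩ (C Δ (B ∩ (E Δ A)^c)) = {5,7}
(D ∩ (C Δ (B ∩ (E Δ A)^c)))^c = {1,2,3,4,6,8,9}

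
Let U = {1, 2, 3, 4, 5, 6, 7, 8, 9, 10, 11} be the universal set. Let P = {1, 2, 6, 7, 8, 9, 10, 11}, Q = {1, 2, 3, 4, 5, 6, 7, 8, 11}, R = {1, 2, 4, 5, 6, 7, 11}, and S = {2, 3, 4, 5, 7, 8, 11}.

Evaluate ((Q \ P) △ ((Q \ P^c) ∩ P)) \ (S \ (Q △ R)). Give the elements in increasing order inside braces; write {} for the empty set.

Q \ P = {3, 4, 5}
P^c = {3, 4, 5}
Q \ P^c = {1, 2, 6, 7, 8, 11}
(Q \ P^c) ∩ P = {1, 2, 6, 7, 8, 11}
(Q \ P) △ ((Q \ P^c) ∩ P) = {1, 2, 3, 4, 5, 6, 7, 8, 11}
Q △ R = {3, 8}
S \ (Q △ R) = {2, 4, 5, 7, 11}
((Q \ P) △ ((Q \ P^c) ∩ P)) \ (S \ (Q △ R)) = {1, 3, 6, 8}

{1, 3, 6, 8}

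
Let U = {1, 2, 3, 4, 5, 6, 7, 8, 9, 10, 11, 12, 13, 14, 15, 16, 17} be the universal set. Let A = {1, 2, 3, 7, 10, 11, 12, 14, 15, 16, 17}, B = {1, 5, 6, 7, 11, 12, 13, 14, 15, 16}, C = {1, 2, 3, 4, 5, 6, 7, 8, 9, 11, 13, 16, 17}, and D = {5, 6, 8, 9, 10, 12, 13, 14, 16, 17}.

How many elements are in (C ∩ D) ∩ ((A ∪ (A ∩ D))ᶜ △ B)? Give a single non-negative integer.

C ∩ D = {5, 6, 8, 9, 13, 16, 17}
A ∩ D = {10, 12, 14, 16, 17}
A ∪ (A ∩ D) = {1, 2, 3, 7, 10, 11, 12, 14, 15, 16, 17}
(A ∪ (A ∩ D))ᶜ = {4, 5, 6, 8, 9, 13}
(A ∪ (A ∩ D))ᶜ △ B = {1, 4, 7, 8, 9, 11, 12, 14, 15, 16}
(C ∩ D) ∩ ((A ∪ (A ∩ D))ᶜ △ B) = {8, 9, 16}
|(C ∩ D) ∩ ((A ∪ (A ∩ D))ᶜ △ B)| = 3

3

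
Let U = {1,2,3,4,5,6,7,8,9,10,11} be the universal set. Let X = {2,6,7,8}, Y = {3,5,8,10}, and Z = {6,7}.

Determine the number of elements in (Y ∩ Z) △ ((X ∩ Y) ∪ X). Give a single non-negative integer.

Y ∩ Z = {}
X ∩ Y = {8}
(X ∩ Y) ∪ X = {2,6,7,8}
(Y ∩ Z) △ ((X ∩ Y) ∪ X) = {2,6,7,8}
|(Y ∩ Z) △ ((X ∩ Y) ∪ X)| = 4

4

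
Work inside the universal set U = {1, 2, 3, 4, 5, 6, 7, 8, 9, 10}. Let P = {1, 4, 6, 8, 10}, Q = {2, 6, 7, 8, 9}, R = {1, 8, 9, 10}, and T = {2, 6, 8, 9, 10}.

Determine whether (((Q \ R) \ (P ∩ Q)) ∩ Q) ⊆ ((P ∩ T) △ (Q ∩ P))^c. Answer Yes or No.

Q \ R = {2, 6, 7}
P ∩ Q = {6, 8}
(Q \ R) \ (P ∩ Q) = {2, 7}
((Q \ R) \ (P ∩ Q)) ∩ Q = {2, 7}
P ∩ T = {6, 8, 10}
Q ∩ P = {6, 8}
(P ∩ T) △ (Q ∩ P) = {10}
((P ∩ T) △ (Q ∩ P))^c = {1, 2, 3, 4, 5, 6, 7, 8, 9}
Every element of {2, 7} is in {1, 2, 3, 4, 5, 6, 7, 8, 9}, so ((Q \ R) \ (P ∩ Q)) ∩ Q ⊆ ((P ∩ T) △ (Q ∩ P))^c.

Yes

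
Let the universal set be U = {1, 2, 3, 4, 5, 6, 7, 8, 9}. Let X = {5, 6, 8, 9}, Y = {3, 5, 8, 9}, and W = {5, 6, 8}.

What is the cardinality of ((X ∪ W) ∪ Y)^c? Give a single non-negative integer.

4

X ∪ W = {5, 6, 8, 9}
(X ∪ W) ∪ Y = {3, 5, 6, 8, 9}
((X ∪ W) ∪ Y)^c = {1, 2, 4, 7}
|((X ∪ W) ∪ Y)^c| = 4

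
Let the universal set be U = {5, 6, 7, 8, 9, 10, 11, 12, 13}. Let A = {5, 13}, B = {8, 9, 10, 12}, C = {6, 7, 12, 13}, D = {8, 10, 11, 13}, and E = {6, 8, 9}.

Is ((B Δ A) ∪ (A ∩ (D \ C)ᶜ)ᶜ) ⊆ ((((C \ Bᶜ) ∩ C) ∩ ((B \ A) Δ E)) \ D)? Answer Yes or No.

B Δ A = {5, 8, 9, 10, 12, 13}
D \ C = {8, 10, 11}
(D \ C)ᶜ = {5, 6, 7, 9, 12, 13}
A ∩ (D \ C)ᶜ = {5, 13}
(A ∩ (D \ C)ᶜ)ᶜ = {6, 7, 8, 9, 10, 11, 12}
(B Δ A) ∪ (A ∩ (D \ C)ᶜ)ᶜ = {5, 6, 7, 8, 9, 10, 11, 12, 13}
Bᶜ = {5, 6, 7, 11, 13}
C \ Bᶜ = {12}
(C \ Bᶜ) ∩ C = {12}
B \ A = {8, 9, 10, 12}
(B \ A) Δ E = {6, 10, 12}
((C \ Bᶜ) ∩ C) ∩ ((B \ A) Δ E) = {12}
(((C \ Bᶜ) ∩ C) ∩ ((B \ A) Δ E)) \ D = {12}
5 ∈ (B Δ A) ∪ (A ∩ (D \ C)ᶜ)ᶜ but 5 ∉ (((C \ Bᶜ) ∩ C) ∩ ((B \ A) Δ E)) \ D, so the inclusion fails.

No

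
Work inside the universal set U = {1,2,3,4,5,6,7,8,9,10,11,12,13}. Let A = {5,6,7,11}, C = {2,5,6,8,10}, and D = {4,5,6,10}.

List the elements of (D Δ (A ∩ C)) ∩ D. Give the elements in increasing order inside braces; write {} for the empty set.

A ∩ C = {5,6}
D Δ (A ∩ C) = {4,10}
(D Δ (A ∩ C)) ∩ D = {4,10}

{4,10}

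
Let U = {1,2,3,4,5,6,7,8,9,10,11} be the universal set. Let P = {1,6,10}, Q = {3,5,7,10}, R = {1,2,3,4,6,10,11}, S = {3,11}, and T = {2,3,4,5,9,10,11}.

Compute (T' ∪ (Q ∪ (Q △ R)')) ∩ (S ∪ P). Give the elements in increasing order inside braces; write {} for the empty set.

{1,3,6,10}

T' = {1,6,7,8}
Q △ R = {1,2,4,5,6,7,11}
(Q △ R)' = {3,8,9,10}
Q ∪ (Q △ R)' = {3,5,7,8,9,10}
T' ∪ (Q ∪ (Q △ R)') = {1,3,5,6,7,8,9,10}
S ∪ P = {1,3,6,10,11}
(T' ∪ (Q ∪ (Q △ R)')) ∩ (S ∪ P) = {1,3,6,10}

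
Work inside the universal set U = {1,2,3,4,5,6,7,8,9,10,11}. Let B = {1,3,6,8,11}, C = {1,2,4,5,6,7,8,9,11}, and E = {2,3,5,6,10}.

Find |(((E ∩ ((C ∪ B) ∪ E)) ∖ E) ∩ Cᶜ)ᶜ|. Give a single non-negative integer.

11

C ∪ B = {1,2,3,4,5,6,7,8,9,11}
(C ∪ B) ∪ E = {1,2,3,4,5,6,7,8,9,10,11}
E ∩ ((C ∪ B) ∪ E) = {2,3,5,6,10}
(E ∩ ((C ∪ B) ∪ E)) ∖ E = {}
Cᶜ = {3,10}
((E ∩ ((C ∪ B) ∪ E)) ∖ E) ∩ Cᶜ = {}
(((E ∩ ((C ∪ B) ∪ E)) ∖ E) ∩ Cᶜ)ᶜ = {1,2,3,4,5,6,7,8,9,10,11}
|(((E ∩ ((C ∪ B) ∪ E)) ∖ E) ∩ Cᶜ)ᶜ| = 11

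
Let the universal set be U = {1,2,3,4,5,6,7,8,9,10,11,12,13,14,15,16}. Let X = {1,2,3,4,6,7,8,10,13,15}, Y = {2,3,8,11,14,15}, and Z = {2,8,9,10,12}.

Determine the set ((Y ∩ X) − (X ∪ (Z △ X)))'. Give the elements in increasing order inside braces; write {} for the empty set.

Y ∩ X = {2,3,8,15}
Z △ X = {1,3,4,6,7,9,12,13,15}
X ∪ (Z △ X) = {1,2,3,4,6,7,8,9,10,12,13,15}
(Y ∩ X) − (X ∪ (Z △ X)) = {}
((Y ∩ X) − (X ∪ (Z △ X)))' = {1,2,3,4,5,6,7,8,9,10,11,12,13,14,15,16}

{1,2,3,4,5,6,7,8,9,10,11,12,13,14,15,16}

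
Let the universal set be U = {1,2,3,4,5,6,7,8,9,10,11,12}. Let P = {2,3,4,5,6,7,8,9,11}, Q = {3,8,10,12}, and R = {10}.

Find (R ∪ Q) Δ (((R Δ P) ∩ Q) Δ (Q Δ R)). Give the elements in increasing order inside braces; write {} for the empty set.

R ∪ Q = {3,8,10,12}
R Δ P = {2,3,4,5,6,7,8,9,10,11}
(R Δ P) ∩ Q = {3,8,10}
Q Δ R = {3,8,12}
((R Δ P) ∩ Q) Δ (Q Δ R) = {10,12}
(R ∪ Q) Δ (((R Δ P) ∩ Q) Δ (Q Δ R)) = {3,8}

{3,8}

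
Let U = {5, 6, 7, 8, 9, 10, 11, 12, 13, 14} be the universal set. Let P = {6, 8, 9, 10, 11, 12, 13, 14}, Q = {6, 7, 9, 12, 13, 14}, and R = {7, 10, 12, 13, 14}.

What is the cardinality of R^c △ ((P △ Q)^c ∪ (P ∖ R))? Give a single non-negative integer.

3

R^c = {5, 6, 8, 9, 11}
P △ Q = {7, 8, 10, 11}
(P △ Q)^c = {5, 6, 9, 12, 13, 14}
P ∖ R = {6, 8, 9, 11}
(P △ Q)^c ∪ (P ∖ R) = {5, 6, 8, 9, 11, 12, 13, 14}
R^c △ ((P △ Q)^c ∪ (P ∖ R)) = {12, 13, 14}
|R^c △ ((P △ Q)^c ∪ (P ∖ R))| = 3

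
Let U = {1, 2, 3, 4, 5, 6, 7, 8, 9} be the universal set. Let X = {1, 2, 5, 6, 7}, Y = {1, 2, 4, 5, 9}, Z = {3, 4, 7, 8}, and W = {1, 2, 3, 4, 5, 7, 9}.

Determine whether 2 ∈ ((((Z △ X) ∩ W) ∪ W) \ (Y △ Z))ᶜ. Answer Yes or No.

Yes

2 ∉ Z and 2 ∈ X, so 2 ∈ Z △ X
2 ∈ (Z △ X) and 2 ∈ W, so 2 ∈ (Z △ X) ∩ W
2 ∈ ((Z △ X) ∩ W) and 2 ∈ W, so 2 ∈ ((Z △ X) ∩ W) ∪ W
2 ∈ Y and 2 ∉ Z, so 2 ∈ Y △ Z
2 ∈ (((Z △ X) ∩ W) ∪ W) and 2 ∈ (Y △ Z), so 2 ∉ (((Z △ X) ∩ W) ∪ W) \ (Y △ Z)
2 ∈ ((((Z △ X) ∩ W) ∪ W) \ (Y △ Z))ᶜ since 2 ∉ ((((Z △ X) ∩ W) ∪ W) \ (Y △ Z))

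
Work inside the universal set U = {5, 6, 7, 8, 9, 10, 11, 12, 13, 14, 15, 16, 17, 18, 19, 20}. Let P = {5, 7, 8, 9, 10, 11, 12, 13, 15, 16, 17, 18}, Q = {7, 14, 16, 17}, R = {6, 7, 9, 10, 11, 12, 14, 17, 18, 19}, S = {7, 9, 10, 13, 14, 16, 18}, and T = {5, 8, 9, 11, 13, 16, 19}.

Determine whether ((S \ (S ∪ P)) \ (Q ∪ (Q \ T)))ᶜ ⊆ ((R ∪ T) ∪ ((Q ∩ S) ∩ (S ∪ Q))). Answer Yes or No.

No

S ∪ P = {5, 7, 8, 9, 10, 11, 12, 13, 14, 15, 16, 17, 18}
S \ (S ∪ P) = {}
Q \ T = {7, 14, 17}
Q ∪ (Q \ T) = {7, 14, 16, 17}
(S \ (S ∪ P)) \ (Q ∪ (Q \ T)) = {}
((S \ (S ∪ P)) \ (Q ∪ (Q \ T)))ᶜ = {5, 6, 7, 8, 9, 10, 11, 12, 13, 14, 15, 16, 17, 18, 19, 20}
R ∪ T = {5, 6, 7, 8, 9, 10, 11, 12, 13, 14, 16, 17, 18, 19}
Q ∩ S = {7, 14, 16}
S ∪ Q = {7, 9, 10, 13, 14, 16, 17, 18}
(Q ∩ S) ∩ (S ∪ Q) = {7, 14, 16}
(R ∪ T) ∪ ((Q ∩ S) ∩ (S ∪ Q)) = {5, 6, 7, 8, 9, 10, 11, 12, 13, 14, 16, 17, 18, 19}
15 ∈ ((S \ (S ∪ P)) \ (Q ∪ (Q \ T)))ᶜ but 15 ∉ (R ∪ T) ∪ ((Q ∩ S) ∩ (S ∪ Q)), so the inclusion fails.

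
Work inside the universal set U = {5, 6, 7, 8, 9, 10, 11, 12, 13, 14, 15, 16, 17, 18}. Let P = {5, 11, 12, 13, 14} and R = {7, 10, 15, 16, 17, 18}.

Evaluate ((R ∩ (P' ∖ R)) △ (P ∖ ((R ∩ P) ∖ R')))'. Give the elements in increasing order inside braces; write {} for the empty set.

P' = {6, 7, 8, 9, 10, 15, 16, 17, 18}
P' ∖ R = {6, 8, 9}
R ∩ (P' ∖ R) = {}
R ∩ P = {}
R' = {5, 6, 8, 9, 11, 12, 13, 14}
(R ∩ P) ∖ R' = {}
P ∖ ((R ∩ P) ∖ R') = {5, 11, 12, 13, 14}
(R ∩ (P' ∖ R)) △ (P ∖ ((R ∩ P) ∖ R')) = {5, 11, 12, 13, 14}
((R ∩ (P' ∖ R)) △ (P ∖ ((R ∩ P) ∖ R')))' = {6, 7, 8, 9, 10, 15, 16, 17, 18}

{6, 7, 8, 9, 10, 15, 16, 17, 18}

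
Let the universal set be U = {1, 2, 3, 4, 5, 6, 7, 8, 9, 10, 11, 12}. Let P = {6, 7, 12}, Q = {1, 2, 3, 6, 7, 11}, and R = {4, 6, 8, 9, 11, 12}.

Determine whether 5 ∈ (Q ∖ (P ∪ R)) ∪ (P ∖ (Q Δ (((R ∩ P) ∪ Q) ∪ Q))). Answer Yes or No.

No

5 ∉ P and 5 ∉ R, so 5 ∉ P ∪ R
5 ∉ Q and 5 ∉ (P ∪ R), so 5 ∉ Q ∖ (P ∪ R)
5 ∉ R and 5 ∉ P, so 5 ∉ R ∩ P
5 ∉ (R ∩ P) and 5 ∉ Q, so 5 ∉ (R ∩ P) ∪ Q
5 ∉ ((R ∩ P) ∪ Q) and 5 ∉ Q, so 5 ∉ ((R ∩ P) ∪ Q) ∪ Q
5 ∉ Q and 5 ∉ (((R ∩ P) ∪ Q) ∪ Q), so 5 ∉ Q Δ (((R ∩ P) ∪ Q) ∪ Q)
5 ∉ P and 5 ∉ (Q Δ (((R ∩ P) ∪ Q) ∪ Q)), so 5 ∉ P ∖ (Q Δ (((R ∩ P) ∪ Q) ∪ Q))
5 ∉ (Q ∖ (P ∪ R)) and 5 ∉ (P ∖ (Q Δ (((R ∩ P) ∪ Q) ∪ Q))), so 5 ∉ (Q ∖ (P ∪ R)) ∪ (P ∖ (Q Δ (((R ∩ P) ∪ Q) ∪ Q)))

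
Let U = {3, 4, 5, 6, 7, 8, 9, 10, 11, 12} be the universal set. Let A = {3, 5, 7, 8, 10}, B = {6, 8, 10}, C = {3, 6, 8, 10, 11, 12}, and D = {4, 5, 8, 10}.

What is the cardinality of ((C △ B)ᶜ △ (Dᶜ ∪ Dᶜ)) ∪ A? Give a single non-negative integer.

8

C △ B = {3, 11, 12}
(C △ B)ᶜ = {4, 5, 6, 7, 8, 9, 10}
Dᶜ = {3, 6, 7, 9, 11, 12}
Dᶜ ∪ Dᶜ = {3, 6, 7, 9, 11, 12}
(C △ B)ᶜ △ (Dᶜ ∪ Dᶜ) = {3, 4, 5, 8, 10, 11, 12}
((C △ B)ᶜ △ (Dᶜ ∪ Dᶜ)) ∪ A = {3, 4, 5, 7, 8, 10, 11, 12}
|((C △ B)ᶜ △ (Dᶜ ∪ Dᶜ)) ∪ A| = 8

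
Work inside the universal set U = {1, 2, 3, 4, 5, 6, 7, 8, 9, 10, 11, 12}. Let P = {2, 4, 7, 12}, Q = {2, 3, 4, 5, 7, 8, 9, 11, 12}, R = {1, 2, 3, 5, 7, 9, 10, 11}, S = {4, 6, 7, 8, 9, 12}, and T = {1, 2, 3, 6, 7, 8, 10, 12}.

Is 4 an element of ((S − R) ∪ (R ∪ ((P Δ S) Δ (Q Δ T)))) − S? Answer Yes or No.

4 ∈ S and 4 ∉ R, so 4 ∈ S − R
4 ∈ P and 4 ∈ S, so 4 ∉ P Δ S
4 ∈ Q and 4 ∉ T, so 4 ∈ Q Δ T
4 ∉ (P Δ S) and 4 ∈ (Q Δ T), so 4 ∈ (P Δ S) Δ (Q Δ T)
4 ∉ R and 4 ∈ ((P Δ S) Δ (Q Δ T)), so 4 ∈ R ∪ ((P Δ S) Δ (Q Δ T))
4 ∈ (S − R) and 4 ∈ (R ∪ ((P Δ S) Δ (Q Δ T))), so 4 ∈ (S − R) ∪ (R ∪ ((P Δ S) Δ (Q Δ T)))
4 ∈ ((S − R) ∪ (R ∪ ((P Δ S) Δ (Q Δ T)))) and 4 ∈ S, so 4 ∉ ((S − R) ∪ (R ∪ ((P Δ S) Δ (Q Δ T)))) − S

No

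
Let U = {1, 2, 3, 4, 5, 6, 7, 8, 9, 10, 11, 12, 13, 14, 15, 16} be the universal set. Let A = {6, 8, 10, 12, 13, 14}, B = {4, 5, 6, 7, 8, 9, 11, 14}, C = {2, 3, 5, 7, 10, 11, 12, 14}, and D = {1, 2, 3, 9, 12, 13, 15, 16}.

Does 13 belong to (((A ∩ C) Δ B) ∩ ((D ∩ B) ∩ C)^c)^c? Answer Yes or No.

13 ∈ A and 13 ∉ C, so 13 ∉ A ∩ C
13 ∉ (A ∩ C) and 13 ∉ B, so 13 ∉ (A ∩ C) Δ B
13 ∈ D and 13 ∉ B, so 13 ∉ D ∩ B
13 ∉ (D ∩ B) and 13 ∉ C, so 13 ∉ (D ∩ B) ∩ C
13 ∈ ((D ∩ B) ∩ C)^c since 13 ∉ ((D ∩ B) ∩ C)
13 ∉ ((A ∩ C) Δ B) and 13 ∈ ((D ∩ B) ∩ C)^c, so 13 ∉ ((A ∩ C) Δ B) ∩ ((D ∩ B) ∩ C)^c
13 ∈ (((A ∩ C) Δ B) ∩ ((D ∩ B) ∩ C)^c)^c since 13 ∉ (((A ∩ C) Δ B) ∩ ((D ∩ B) ∩ C)^c)

Yes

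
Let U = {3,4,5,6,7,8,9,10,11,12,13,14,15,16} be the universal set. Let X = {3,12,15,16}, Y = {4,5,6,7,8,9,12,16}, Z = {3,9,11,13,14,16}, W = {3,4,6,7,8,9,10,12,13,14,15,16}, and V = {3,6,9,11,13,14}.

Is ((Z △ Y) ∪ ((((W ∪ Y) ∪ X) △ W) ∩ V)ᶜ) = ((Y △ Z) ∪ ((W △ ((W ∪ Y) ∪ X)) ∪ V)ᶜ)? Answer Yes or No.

Z △ Y = {3,4,5,6,7,8,11,12,13,14}
W ∪ Y = {3,4,5,6,7,8,9,10,12,13,14,15,16}
(W ∪ Y) ∪ X = {3,4,5,6,7,8,9,10,12,13,14,15,16}
((W ∪ Y) ∪ X) △ W = {5}
(((W ∪ Y) ∪ X) △ W) ∩ V = {}
((((W ∪ Y) ∪ X) △ W) ∩ V)ᶜ = {3,4,5,6,7,8,9,10,11,12,13,14,15,16}
(Z △ Y) ∪ ((((W ∪ Y) ∪ X) △ W) ∩ V)ᶜ = {3,4,5,6,7,8,9,10,11,12,13,14,15,16}
Y △ Z = {3,4,5,6,7,8,11,12,13,14}
W △ ((W ∪ Y) ∪ X) = {5}
(W △ ((W ∪ Y) ∪ X)) ∪ V = {3,5,6,9,11,13,14}
((W △ ((W ∪ Y) ∪ X)) ∪ V)ᶜ = {4,7,8,10,12,15,16}
(Y △ Z) ∪ ((W △ ((W ∪ Y) ∪ X)) ∪ V)ᶜ = {3,4,5,6,7,8,10,11,12,13,14,15,16}
9 ∈ (Z △ Y) ∪ ((((W ∪ Y) ∪ X) △ W) ∩ V)ᶜ but 9 ∉ (Y △ Z) ∪ ((W △ ((W ∪ Y) ∪ X)) ∪ V)ᶜ, so they differ.

No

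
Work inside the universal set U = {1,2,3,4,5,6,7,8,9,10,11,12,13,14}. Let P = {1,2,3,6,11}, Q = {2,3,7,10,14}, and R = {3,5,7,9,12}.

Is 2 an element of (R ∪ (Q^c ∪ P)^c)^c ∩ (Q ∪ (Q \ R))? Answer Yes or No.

Yes

2 ∈ Q, so 2 ∉ Q^c
2 ∉ Q^c and 2 ∈ P, so 2 ∈ Q^c ∪ P
2 ∉ (Q^c ∪ P)^c since 2 ∈ (Q^c ∪ P)
2 ∉ R and 2 ∉ (Q^c ∪ P)^c, so 2 ∉ R ∪ (Q^c ∪ P)^c
2 ∈ (R ∪ (Q^c ∪ P)^c)^c since 2 ∉ (R ∪ (Q^c ∪ P)^c)
2 ∈ Q and 2 ∉ R, so 2 ∈ Q \ R
2 ∈ Q and 2 ∈ (Q \ R), so 2 ∈ Q ∪ (Q \ R)
2 ∈ (R ∪ (Q^c ∪ P)^c)^c and 2 ∈ (Q ∪ (Q \ R)), so 2 ∈ (R ∪ (Q^c ∪ P)^c)^c ∩ (Q ∪ (Q \ R))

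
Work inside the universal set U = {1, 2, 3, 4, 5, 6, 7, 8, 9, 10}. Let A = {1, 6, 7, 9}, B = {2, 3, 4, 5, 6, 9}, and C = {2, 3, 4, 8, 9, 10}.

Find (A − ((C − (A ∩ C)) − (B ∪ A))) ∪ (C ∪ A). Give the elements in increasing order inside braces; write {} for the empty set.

A ∩ C = {9}
C − (A ∩ C) = {2, 3, 4, 8, 10}
B ∪ A = {1, 2, 3, 4, 5, 6, 7, 9}
(C − (A ∩ C)) − (B ∪ A) = {8, 10}
A − ((C − (A ∩ C)) − (B ∪ A)) = {1, 6, 7, 9}
C ∪ A = {1, 2, 3, 4, 6, 7, 8, 9, 10}
(A − ((C − (A ∩ C)) − (B ∪ A))) ∪ (C ∪ A) = {1, 2, 3, 4, 6, 7, 8, 9, 10}

{1, 2, 3, 4, 6, 7, 8, 9, 10}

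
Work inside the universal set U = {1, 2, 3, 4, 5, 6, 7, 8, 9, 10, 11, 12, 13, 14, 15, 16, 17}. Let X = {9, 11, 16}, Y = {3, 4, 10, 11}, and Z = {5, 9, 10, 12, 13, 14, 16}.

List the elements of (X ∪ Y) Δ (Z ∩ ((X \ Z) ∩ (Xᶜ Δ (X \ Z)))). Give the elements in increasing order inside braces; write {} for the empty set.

{3, 4, 9, 10, 11, 16}

X ∪ Y = {3, 4, 9, 10, 11, 16}
X \ Z = {11}
Xᶜ = {1, 2, 3, 4, 5, 6, 7, 8, 10, 12, 13, 14, 15, 17}
Xᶜ Δ (X \ Z) = {1, 2, 3, 4, 5, 6, 7, 8, 10, 11, 12, 13, 14, 15, 17}
(X \ Z) ∩ (Xᶜ Δ (X \ Z)) = {11}
Z ∩ ((X \ Z) ∩ (Xᶜ Δ (X \ Z))) = {}
(X ∪ Y) Δ (Z ∩ ((X \ Z) ∩ (Xᶜ Δ (X \ Z)))) = {3, 4, 9, 10, 11, 16}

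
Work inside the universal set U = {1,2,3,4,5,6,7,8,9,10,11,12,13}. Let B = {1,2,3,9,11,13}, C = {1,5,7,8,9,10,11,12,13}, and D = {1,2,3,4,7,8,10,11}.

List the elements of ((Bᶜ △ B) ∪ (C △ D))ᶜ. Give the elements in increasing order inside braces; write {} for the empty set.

{}

Bᶜ = {4,5,6,7,8,10,12}
Bᶜ △ B = {1,2,3,4,5,6,7,8,9,10,11,12,13}
C △ D = {2,3,4,5,9,12,13}
(Bᶜ △ B) ∪ (C △ D) = {1,2,3,4,5,6,7,8,9,10,11,12,13}
((Bᶜ △ B) ∪ (C △ D))ᶜ = {}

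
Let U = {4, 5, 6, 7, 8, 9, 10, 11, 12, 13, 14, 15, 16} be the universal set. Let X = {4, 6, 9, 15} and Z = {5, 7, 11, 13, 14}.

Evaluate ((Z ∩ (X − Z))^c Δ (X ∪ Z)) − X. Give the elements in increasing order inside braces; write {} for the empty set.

{8, 10, 12, 16}

X − Z = {4, 6, 9, 15}
Z ∩ (X − Z) = {}
(Z ∩ (X − Z))^c = {4, 5, 6, 7, 8, 9, 10, 11, 12, 13, 14, 15, 16}
X ∪ Z = {4, 5, 6, 7, 9, 11, 13, 14, 15}
(Z ∩ (X − Z))^c Δ (X ∪ Z) = {8, 10, 12, 16}
((Z ∩ (X − Z))^c Δ (X ∪ Z)) − X = {8, 10, 12, 16}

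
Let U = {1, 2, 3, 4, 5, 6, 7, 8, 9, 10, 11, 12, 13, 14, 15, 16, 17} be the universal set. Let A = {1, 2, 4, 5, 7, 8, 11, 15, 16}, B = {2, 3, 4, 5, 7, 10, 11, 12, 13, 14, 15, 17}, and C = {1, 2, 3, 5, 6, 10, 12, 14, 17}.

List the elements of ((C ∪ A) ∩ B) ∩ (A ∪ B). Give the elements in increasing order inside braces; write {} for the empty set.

C ∪ A = {1, 2, 3, 4, 5, 6, 7, 8, 10, 11, 12, 14, 15, 16, 17}
(C ∪ A) ∩ B = {2, 3, 4, 5, 7, 10, 11, 12, 14, 15, 17}
A ∪ B = {1, 2, 3, 4, 5, 7, 8, 10, 11, 12, 13, 14, 15, 16, 17}
((C ∪ A) ∩ B) ∩ (A ∪ B) = {2, 3, 4, 5, 7, 10, 11, 12, 14, 15, 17}

{2, 3, 4, 5, 7, 10, 11, 12, 14, 15, 17}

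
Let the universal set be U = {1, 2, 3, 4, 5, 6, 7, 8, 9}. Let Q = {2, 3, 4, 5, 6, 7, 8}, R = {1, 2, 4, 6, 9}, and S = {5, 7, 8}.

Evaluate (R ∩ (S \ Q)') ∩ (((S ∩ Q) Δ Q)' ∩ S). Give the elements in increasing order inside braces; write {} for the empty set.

S \ Q = {}
(S \ Q)' = {1, 2, 3, 4, 5, 6, 7, 8, 9}
R ∩ (S \ Q)' = {1, 2, 4, 6, 9}
S ∩ Q = {5, 7, 8}
(S ∩ Q) Δ Q = {2, 3, 4, 6}
((S ∩ Q) Δ Q)' = {1, 5, 7, 8, 9}
((S ∩ Q) Δ Q)' ∩ S = {5, 7, 8}
(R ∩ (S \ Q)') ∩ (((S ∩ Q) Δ Q)' ∩ S) = {}

{}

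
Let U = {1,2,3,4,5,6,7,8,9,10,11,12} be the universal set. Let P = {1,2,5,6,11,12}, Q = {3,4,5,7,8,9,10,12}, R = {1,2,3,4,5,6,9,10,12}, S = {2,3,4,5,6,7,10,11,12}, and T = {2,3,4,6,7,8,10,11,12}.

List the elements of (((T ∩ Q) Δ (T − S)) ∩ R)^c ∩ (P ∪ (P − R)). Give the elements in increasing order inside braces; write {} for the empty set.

T ∩ Q = {3,4,7,8,10,12}
T − S = {8}
(T ∩ Q) Δ (T − S) = {3,4,7,10,12}
((T ∩ Q) Δ (T − S)) ∩ R = {3,4,10,12}
(((T ∩ Q) Δ (T − S)) ∩ R)^c = {1,2,5,6,7,8,9,11}
P − R = {11}
P ∪ (P − R) = {1,2,5,6,11,12}
(((T ∩ Q) Δ (T − S)) ∩ R)^c ∩ (P ∪ (P − R)) = {1,2,5,6,11}

{1,2,5,6,11}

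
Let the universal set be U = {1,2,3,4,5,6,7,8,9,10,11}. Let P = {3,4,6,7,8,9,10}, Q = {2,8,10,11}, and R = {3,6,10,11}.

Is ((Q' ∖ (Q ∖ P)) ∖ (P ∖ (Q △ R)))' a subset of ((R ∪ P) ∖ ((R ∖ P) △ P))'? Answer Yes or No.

Q' = {1,3,4,5,6,7,9}
Q ∖ P = {2,11}
Q' ∖ (Q ∖ P) = {1,3,4,5,6,7,9}
Q △ R = {2,3,6,8}
P ∖ (Q △ R) = {4,7,9,10}
(Q' ∖ (Q ∖ P)) ∖ (P ∖ (Q △ R)) = {1,3,5,6}
((Q' ∖ (Q ∖ P)) ∖ (P ∖ (Q △ R)))' = {2,4,7,8,9,10,11}
R ∪ P = {3,4,6,7,8,9,10,11}
R ∖ P = {11}
(R ∖ P) △ P = {3,4,6,7,8,9,10,11}
(R ∪ P) ∖ ((R ∖ P) △ P) = {}
((R ∪ P) ∖ ((R ∖ P) △ P))' = {1,2,3,4,5,6,7,8,9,10,11}
Every element of {2,4,7,8,9,10,11} is in {1,2,3,4,5,6,7,8,9,10,11}, so ((Q' ∖ (Q ∖ P)) ∖ (P ∖ (Q △ R)))' ⊆ ((R ∪ P) ∖ ((R ∖ P) △ P))'.

Yes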